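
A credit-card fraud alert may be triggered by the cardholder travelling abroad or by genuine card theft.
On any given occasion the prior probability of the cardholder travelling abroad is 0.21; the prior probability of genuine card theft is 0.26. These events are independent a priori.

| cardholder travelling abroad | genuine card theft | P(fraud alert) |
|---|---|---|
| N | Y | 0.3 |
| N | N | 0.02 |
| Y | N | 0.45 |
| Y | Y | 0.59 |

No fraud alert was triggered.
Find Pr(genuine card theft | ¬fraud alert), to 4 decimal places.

Pr(genuine card theft | ¬fraud alert) ≈ 0.2015

P(¬fraud alert) = 0.98·0.79·0.74 + 0.7·0.79·0.26 + 0.55·0.21·0.74 + 0.41·0.21·0.26 = 0.572908 + 0.143780 + 0.085470 + 0.022386 = 0.824544
Restricting to configurations with genuine card theft present: 0.143780 + 0.022386 = 0.166166.
P(genuine card theft | ¬fraud alert) = 0.166166 / 0.824544 ≈ 0.2015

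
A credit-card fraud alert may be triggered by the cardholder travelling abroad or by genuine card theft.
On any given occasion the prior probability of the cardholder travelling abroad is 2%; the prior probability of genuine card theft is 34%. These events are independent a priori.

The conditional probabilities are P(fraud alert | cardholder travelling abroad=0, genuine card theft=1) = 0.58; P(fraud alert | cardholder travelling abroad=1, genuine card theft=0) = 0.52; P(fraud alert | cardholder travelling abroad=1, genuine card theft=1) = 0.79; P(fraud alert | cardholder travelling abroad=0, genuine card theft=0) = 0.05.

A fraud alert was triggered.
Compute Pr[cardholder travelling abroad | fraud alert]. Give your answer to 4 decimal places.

Pr[cardholder travelling abroad | fraud alert] ≈ 0.0514

By total probability over the 4 (cardholder travelling abroad, genuine card theft) configurations:
  P(fraud alert) = 0.05*0.98*0.66 + 0.58*0.98*0.34 + 0.52*0.02*0.66 + 0.79*0.02*0.34
        = 0.032340 + 0.193256 + 0.006864 + 0.005372 = 0.237832
Keeping only the cardholder travelling abroad-present terms gives 0.012236, so
  P(cardholder travelling abroad | fraud alert) = 0.012236 / 0.237832 ≈ 0.0514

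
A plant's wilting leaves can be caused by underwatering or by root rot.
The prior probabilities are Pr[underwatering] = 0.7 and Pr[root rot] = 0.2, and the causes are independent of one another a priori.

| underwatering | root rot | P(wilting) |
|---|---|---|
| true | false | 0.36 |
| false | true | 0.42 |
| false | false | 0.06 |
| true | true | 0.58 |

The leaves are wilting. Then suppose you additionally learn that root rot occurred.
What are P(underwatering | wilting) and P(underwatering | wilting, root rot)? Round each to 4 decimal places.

P(underwatering | wilting) ≈ 0.8772; P(underwatering | wilting, root rot) ≈ 0.7632

Weight on underwatering=true, given the evidence: 0.201600 + 0.081200 = 0.282800
Denominator P(wilting): 0.06*0.3*0.8 + 0.42*0.3*0.2 + 0.36*0.7*0.8 + 0.58*0.7*0.2 = 0.322400
P(underwatering | wilting) = 0.282800/0.322400 ≈ 0.8772

Now also conditioning on root rot=true:
P(wilting | root rot) = 0.42×0.3 + 0.58×0.7 = 0.126000 + 0.406000 = 0.532000
Restricting to configurations with underwatering present: 0.58×0.7 = 0.406000.
So P(underwatering | wilting, root rot) = 0.406000/0.532000 ≈ 0.7632.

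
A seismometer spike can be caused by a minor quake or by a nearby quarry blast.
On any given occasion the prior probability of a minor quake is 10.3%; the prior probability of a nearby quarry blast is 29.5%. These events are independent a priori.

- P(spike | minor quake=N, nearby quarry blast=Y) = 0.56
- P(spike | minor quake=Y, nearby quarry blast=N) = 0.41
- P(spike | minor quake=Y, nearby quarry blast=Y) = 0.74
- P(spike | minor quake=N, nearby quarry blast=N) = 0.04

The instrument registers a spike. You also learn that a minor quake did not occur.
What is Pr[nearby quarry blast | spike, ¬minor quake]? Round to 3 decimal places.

Sum P(spike|·) weighted by the priors over both values of nearby quarry blast:
  P(spike | ¬minor quake) = 0.04*0.705 + 0.56*0.295
        = 0.028200 + 0.165200 = 0.193400
Keeping only the nearby quarry blast-present terms gives 0.165200, so
  P(nearby quarry blast | spike, ¬minor quake) = 0.165200 / 0.193400 ≈ 0.854

Pr[nearby quarry blast | spike, ¬minor quake] ≈ 0.854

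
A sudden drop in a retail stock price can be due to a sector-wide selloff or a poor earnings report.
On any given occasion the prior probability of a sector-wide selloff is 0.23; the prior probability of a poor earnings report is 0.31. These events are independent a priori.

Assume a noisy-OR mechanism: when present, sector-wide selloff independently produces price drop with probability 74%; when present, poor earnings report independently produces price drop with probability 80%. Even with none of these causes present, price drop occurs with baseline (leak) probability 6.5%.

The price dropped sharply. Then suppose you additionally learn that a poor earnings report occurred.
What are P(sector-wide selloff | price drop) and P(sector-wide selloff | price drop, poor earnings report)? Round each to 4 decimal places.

P(sector-wide selloff | price drop) ≈ 0.4512; P(sector-wide selloff | price drop, poor earnings report) ≈ 0.2590

Under noisy-OR, P(price drop | causes) = 1 − (1−0.065)·∏(1−qᵢ) over the active causes.
By total probability over the 4 (sector-wide selloff, poor earnings report) configurations:
  P(price drop) = 0.065×0.77×0.69 + 0.813×0.77×0.31 + 0.7569×0.23×0.69 + 0.95138×0.23×0.31
        = 0.034535 + 0.194063 + 0.120120 + 0.067833 = 0.416551
Configurations with sector-wide selloff contribute 0.187953, so
  P(sector-wide selloff | price drop) = 0.187953 / 0.416551 ≈ 0.4512

With the extra evidence:
P(price drop | poor earnings report) = 0.813×0.77 + 0.95138×0.23 = 0.626010 + 0.218817 = 0.844827
Restricting to configurations with sector-wide selloff present: 0.95138×0.23 = 0.218817.
P(sector-wide selloff | price drop, poor earnings report) = 0.218817 / 0.844827 ≈ 0.2590
Conditioning on poor earnings report lowers the posterior on sector-wide selloff: the classic explaining-away effect in a common-effect structure.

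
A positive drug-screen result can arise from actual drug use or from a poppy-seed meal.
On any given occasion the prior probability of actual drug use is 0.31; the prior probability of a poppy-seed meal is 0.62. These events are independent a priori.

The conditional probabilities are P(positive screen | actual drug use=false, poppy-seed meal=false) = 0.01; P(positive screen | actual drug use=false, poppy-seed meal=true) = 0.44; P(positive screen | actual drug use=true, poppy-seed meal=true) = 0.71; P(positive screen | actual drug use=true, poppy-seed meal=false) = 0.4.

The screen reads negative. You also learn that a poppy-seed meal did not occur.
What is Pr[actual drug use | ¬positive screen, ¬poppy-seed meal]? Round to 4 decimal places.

P(¬positive screen | ¬poppy-seed meal) = 0.99×0.69 + 0.6×0.31 = 0.683100 + 0.186000 = 0.869100
The actual drug use-present share is 0.6×0.31 = 0.186000.
Hence the posterior is 0.186000/0.869100 ≈ 0.2140.

Pr[actual drug use | ¬positive screen, ¬poppy-seed meal] ≈ 0.2140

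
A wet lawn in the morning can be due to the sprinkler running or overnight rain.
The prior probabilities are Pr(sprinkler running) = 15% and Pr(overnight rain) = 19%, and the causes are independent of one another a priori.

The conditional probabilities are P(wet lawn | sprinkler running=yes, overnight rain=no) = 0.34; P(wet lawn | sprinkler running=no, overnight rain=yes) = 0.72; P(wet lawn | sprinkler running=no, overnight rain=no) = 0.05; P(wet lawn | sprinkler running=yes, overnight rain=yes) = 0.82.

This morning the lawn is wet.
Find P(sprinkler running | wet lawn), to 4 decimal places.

P(sprinkler running | wet lawn) ≈ 0.3003

P(wet lawn) = 0.05·0.85·0.81 + 0.72·0.85·0.19 + 0.34·0.15·0.81 + 0.82·0.15·0.19 = 0.034425 + 0.116280 + 0.041310 + 0.023370 = 0.215385
The sprinkler running-present share is 0.041310 + 0.023370 = 0.064680.
So P(sprinkler running | wet lawn) = 0.064680/0.215385 ≈ 0.3003.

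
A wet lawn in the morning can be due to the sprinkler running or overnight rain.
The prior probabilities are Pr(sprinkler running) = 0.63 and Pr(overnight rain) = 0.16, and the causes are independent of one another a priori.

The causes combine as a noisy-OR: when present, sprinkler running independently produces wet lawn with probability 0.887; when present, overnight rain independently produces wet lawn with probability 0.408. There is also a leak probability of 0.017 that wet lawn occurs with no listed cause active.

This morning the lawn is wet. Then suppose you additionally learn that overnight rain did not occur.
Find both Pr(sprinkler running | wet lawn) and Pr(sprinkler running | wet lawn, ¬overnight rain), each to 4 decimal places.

Under noisy-OR, P(wet lawn | causes) = 1 − (1−0.017)·∏(1−qᵢ) over the active causes.
By total probability over the 4 (sprinkler running, overnight rain) configurations:
  P(wet lawn) = 0.017×0.37×0.84 + 0.418064×0.37×0.16 + 0.888921×0.63×0.84 + 0.934241×0.63×0.16
        = 0.005284 + 0.024749 + 0.470417 + 0.094171 = 0.594621
Configurations with sprinkler running contribute 0.564588, so
  P(sprinkler running | wet lawn) = 0.564588 / 0.594621 ≈ 0.9495

With the extra evidence:
Weight on sprinkler running=true, given the evidence: 0.888921*0.63 = 0.560020
The normalizing constant is 0.017*0.37 + 0.888921*0.63 = 0.566310
P(sprinkler running | wet lawn, ¬overnight rain) = 0.560020/0.566310 ≈ 0.9889
With overnight rain excluded, sprinkler running must carry more of the explanatory weight for the wet lawn.

Pr(sprinkler running | wet lawn) ≈ 0.9495; Pr(sprinkler running | wet lawn, ¬overnight rain) ≈ 0.9889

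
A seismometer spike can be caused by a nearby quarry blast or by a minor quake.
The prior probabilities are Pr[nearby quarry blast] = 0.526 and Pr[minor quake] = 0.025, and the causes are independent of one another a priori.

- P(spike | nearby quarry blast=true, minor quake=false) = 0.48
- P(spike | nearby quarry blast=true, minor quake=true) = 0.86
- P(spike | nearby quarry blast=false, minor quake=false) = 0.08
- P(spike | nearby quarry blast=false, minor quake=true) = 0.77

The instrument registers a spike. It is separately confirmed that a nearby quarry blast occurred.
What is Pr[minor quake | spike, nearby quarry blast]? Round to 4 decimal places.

P(spike | nearby quarry blast) = 0.48*0.975 + 0.86*0.025 = 0.468000 + 0.021500 = 0.489500
Of this, 0.021500 comes from 0.86*0.025 (the minor quake=true cases).
P(minor quake | spike, nearby quarry blast) = 0.021500 / 0.489500 ≈ 0.0439

Pr[minor quake | spike, nearby quarry blast] ≈ 0.0439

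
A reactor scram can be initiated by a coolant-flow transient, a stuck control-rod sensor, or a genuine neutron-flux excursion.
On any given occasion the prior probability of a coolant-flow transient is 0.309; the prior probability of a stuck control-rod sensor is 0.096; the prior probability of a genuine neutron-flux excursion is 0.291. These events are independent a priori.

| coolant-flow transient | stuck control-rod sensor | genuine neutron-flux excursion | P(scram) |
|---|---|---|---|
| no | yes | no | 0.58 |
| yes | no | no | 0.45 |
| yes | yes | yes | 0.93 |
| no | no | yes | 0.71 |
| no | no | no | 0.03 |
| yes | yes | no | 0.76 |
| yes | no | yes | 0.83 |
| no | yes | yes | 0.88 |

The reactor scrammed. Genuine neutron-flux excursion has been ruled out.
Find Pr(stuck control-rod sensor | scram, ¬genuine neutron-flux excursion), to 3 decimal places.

Weight on stuck control-rod sensor=true, given the evidence: 0.038475 + 0.022545 = 0.061020
The normalizing constant is 0.03·0.691·0.904 + 0.58·0.691·0.096 + 0.45·0.309·0.904 + 0.76·0.309·0.096 = 0.205461
P(stuck control-rod sensor | scram, ¬genuine neutron-flux excursion) = 0.061020/0.205461 ≈ 0.297

Pr(stuck control-rod sensor | scram, ¬genuine neutron-flux excursion) ≈ 0.297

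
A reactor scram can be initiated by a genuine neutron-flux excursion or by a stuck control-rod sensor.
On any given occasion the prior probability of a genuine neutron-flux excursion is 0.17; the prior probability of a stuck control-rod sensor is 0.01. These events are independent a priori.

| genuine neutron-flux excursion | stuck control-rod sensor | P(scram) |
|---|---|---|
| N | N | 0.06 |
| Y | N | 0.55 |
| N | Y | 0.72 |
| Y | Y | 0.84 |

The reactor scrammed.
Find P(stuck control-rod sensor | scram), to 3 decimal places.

P(scram) = 0.06*0.83*0.99 + 0.72*0.83*0.01 + 0.55*0.17*0.99 + 0.84*0.17*0.01 = 0.049302 + 0.005976 + 0.092565 + 0.001428 = 0.149271
The stuck control-rod sensor-present share is 0.005976 + 0.001428 = 0.007404.
So P(stuck control-rod sensor | scram) = 0.007404/0.149271 ≈ 0.050.

P(stuck control-rod sensor | scram) ≈ 0.050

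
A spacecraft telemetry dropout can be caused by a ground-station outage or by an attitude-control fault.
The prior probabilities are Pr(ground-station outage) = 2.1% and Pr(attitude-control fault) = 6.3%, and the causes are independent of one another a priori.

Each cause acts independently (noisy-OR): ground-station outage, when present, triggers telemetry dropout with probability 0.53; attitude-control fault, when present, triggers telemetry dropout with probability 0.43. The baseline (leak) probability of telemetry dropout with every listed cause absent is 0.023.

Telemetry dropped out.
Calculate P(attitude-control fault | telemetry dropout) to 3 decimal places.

P(attitude-control fault | telemetry dropout) ≈ 0.471

Under noisy-OR, P(telemetry dropout | causes) = 1 − (1−0.023)·∏(1−qᵢ) over the active causes.
Enumerate the 4 (ground-station outage, attitude-control fault) configurations and weight by the priors:
  P(telemetry dropout) = 0.023*0.979*0.937 + 0.44311*0.979*0.063 + 0.54081*0.021*0.937 + 0.738262*0.021*0.063
        = 0.021098 + 0.027330 + 0.010642 + 0.000977 = 0.060047
The terms with attitude-control fault present sum to 0.028307, so
  P(attitude-control fault | telemetry dropout) = 0.028307 / 0.060047 ≈ 0.471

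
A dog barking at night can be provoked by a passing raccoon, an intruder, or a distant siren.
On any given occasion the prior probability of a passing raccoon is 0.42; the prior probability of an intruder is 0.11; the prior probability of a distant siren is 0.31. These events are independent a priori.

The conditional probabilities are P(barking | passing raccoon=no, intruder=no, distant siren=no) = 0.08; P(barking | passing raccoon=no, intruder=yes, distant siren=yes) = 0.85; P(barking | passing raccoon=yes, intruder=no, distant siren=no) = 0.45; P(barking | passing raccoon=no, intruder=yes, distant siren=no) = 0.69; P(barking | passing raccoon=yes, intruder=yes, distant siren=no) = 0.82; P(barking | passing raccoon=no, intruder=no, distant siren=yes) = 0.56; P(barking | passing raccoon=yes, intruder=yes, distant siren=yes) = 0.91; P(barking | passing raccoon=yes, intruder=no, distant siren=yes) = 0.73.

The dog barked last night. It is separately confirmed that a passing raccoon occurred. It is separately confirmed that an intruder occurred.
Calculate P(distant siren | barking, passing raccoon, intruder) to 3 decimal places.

For the numerator, keep only distant siren=true terms: 0.91×0.31 = 0.282100
The normalizing constant is 0.82×0.69 + 0.91×0.31 = 0.847900
P(distant siren | barking, passing raccoon, intruder) = 0.282100/0.847900 ≈ 0.333

P(distant siren | barking, passing raccoon, intruder) ≈ 0.333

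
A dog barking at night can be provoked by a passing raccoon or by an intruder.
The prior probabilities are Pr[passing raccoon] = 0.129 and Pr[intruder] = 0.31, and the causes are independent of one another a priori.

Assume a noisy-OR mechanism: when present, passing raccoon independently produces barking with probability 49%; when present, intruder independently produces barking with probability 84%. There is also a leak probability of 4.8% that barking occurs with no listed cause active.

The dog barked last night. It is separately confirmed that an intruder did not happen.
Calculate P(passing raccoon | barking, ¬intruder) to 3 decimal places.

P(passing raccoon | barking, ¬intruder) ≈ 0.614

Under noisy-OR, P(barking | causes) = 1 − (1−0.048)·∏(1−qᵢ) over the active causes.
Numerator (weight on configurations with passing raccoon): 0.51448·0.129 = 0.066368
Denominator P(barking | ¬intruder): 0.048·0.871 + 0.51448·0.129 = 0.108176
P(passing raccoon | barking, ¬intruder) = 0.066368/0.108176 ≈ 0.614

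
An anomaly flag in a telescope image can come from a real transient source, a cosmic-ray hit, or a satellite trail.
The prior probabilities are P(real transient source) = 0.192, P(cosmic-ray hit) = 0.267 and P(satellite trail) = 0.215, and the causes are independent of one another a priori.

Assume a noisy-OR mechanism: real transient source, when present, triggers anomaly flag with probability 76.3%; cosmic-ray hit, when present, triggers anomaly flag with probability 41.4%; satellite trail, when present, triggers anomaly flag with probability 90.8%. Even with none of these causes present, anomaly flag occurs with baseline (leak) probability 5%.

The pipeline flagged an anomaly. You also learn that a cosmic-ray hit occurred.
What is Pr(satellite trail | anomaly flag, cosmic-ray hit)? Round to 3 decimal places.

Pr(satellite trail | anomaly flag, cosmic-ray hit) ≈ 0.333

Under noisy-OR, P(anomaly flag | causes) = 1 − (1−0.05)·∏(1−qᵢ) over the active causes.
Numerator (weight on configurations with satellite trail): 0.164823 + 0.040779 = 0.205602
The normalizing constant is 0.4433*0.808*0.785 + 0.948784*0.808*0.215 + 0.868062*0.192*0.785 + 0.987862*0.192*0.215 = 0.617612
P(satellite trail | anomaly flag, cosmic-ray hit) = 0.205602/0.617612 ≈ 0.333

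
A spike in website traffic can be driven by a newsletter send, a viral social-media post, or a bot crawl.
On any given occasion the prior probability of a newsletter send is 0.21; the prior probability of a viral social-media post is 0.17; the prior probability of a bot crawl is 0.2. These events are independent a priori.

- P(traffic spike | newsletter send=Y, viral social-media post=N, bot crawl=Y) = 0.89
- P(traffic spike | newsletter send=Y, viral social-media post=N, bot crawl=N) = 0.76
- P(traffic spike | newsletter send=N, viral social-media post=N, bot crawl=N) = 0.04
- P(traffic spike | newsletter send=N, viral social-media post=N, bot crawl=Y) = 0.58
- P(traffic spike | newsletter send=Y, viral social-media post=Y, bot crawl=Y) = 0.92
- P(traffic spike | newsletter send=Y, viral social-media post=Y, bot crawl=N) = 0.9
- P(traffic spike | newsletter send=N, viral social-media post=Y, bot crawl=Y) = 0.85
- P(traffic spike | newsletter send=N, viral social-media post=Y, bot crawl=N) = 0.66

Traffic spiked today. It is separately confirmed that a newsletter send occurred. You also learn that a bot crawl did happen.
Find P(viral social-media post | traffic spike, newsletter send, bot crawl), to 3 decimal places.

P(traffic spike | newsletter send, bot crawl) = 0.89·0.83 + 0.92·0.17 = 0.738700 + 0.156400 = 0.895100
Restricting to configurations with viral social-media post present: 0.92·0.17 = 0.156400.
So P(viral social-media post | traffic spike, newsletter send, bot crawl) = 0.156400/0.895100 ≈ 0.175.

P(viral social-media post | traffic spike, newsletter send, bot crawl) ≈ 0.175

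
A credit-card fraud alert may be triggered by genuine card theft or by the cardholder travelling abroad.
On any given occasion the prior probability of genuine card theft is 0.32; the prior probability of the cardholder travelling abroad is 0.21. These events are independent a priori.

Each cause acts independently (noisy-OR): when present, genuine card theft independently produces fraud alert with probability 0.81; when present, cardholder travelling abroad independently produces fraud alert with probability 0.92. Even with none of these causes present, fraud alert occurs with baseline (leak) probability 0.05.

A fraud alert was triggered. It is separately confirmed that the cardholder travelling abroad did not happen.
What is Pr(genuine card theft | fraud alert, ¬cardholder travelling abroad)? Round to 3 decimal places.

Under noisy-OR, P(fraud alert | causes) = 1 − (1−0.05)·∏(1−qᵢ) over the active causes.
P(fraud alert | ¬cardholder travelling abroad) = 0.05*0.68 + 0.8195*0.32 = 0.034000 + 0.262240 = 0.296240
The genuine card theft-present share is 0.8195*0.32 = 0.262240.
Hence the posterior is 0.262240/0.296240 ≈ 0.885.

Pr(genuine card theft | fraud alert, ¬cardholder travelling abroad) ≈ 0.885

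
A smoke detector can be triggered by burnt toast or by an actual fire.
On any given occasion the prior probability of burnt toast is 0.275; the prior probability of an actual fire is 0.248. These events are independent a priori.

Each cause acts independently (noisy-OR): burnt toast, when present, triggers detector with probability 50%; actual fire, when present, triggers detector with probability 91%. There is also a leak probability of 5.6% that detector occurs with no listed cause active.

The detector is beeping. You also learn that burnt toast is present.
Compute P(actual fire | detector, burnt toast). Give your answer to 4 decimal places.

Under noisy-OR, P(detector | causes) = 1 − (1−0.056)·∏(1−qᵢ) over the active causes.
For the numerator, keep only actual fire=true terms: 0.95752·0.248 = 0.237465
Denominator P(detector | burnt toast): 0.528·0.752 + 0.95752·0.248 = 0.634521
P(actual fire | detector, burnt toast) = 0.237465/0.634521 ≈ 0.3742

P(actual fire | detector, burnt toast) ≈ 0.3742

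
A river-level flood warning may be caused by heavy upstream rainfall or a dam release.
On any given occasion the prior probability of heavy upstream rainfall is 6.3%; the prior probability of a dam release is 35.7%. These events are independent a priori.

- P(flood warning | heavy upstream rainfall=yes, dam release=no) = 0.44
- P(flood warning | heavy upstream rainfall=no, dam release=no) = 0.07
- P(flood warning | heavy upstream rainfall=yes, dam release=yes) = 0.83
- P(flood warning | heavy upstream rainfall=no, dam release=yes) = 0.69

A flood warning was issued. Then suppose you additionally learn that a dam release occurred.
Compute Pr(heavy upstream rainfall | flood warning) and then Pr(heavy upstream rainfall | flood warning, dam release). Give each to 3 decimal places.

Pr(heavy upstream rainfall | flood warning) ≈ 0.118; Pr(heavy upstream rainfall | flood warning, dam release) ≈ 0.075

By total probability over the 4 (heavy upstream rainfall, dam release) configurations:
  P(flood warning) = 0.07×0.937×0.643 + 0.69×0.937×0.357 + 0.44×0.063×0.643 + 0.83×0.063×0.357
        = 0.042174 + 0.230811 + 0.017824 + 0.018668 = 0.309477
Configurations with heavy upstream rainfall contribute 0.036492, so
  P(heavy upstream rainfall | flood warning) = 0.036492 / 0.309477 ≈ 0.118

Now condition on the additional information:
Weight on heavy upstream rainfall=true, given the evidence: 0.83×0.063 = 0.052290
The normalizing constant is 0.69×0.937 + 0.83×0.063 = 0.698820
Posterior = 0.052290 / 0.698820 ≈ 0.075
Conditioning on dam release lowers the posterior on heavy upstream rainfall: the classic explaining-away effect in a common-effect structure.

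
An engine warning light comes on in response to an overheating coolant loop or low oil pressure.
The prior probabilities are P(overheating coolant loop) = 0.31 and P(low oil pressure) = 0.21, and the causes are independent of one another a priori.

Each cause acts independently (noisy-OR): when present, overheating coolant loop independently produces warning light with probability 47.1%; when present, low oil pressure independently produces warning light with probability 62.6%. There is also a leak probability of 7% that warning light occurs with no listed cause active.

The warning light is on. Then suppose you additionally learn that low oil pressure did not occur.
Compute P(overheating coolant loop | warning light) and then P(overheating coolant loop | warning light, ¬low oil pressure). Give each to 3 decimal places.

P(overheating coolant loop | warning light) ≈ 0.572; P(overheating coolant loop | warning light, ¬low oil pressure) ≈ 0.765

Under noisy-OR, P(warning light | causes) = 1 − (1−0.07)·∏(1−qᵢ) over the active causes.
P(warning light) = 0.07·0.69·0.79 + 0.65218·0.69·0.21 + 0.50803·0.31·0.79 + 0.816003·0.31·0.21 = 0.038157 + 0.094501 + 0.124417 + 0.053122 = 0.310197
The overheating coolant loop-present share is 0.124417 + 0.053122 = 0.177539.
So P(overheating coolant loop | warning light) = 0.177539/0.310197 ≈ 0.572.

Now condition on the additional information:
Enumerate both values of overheating coolant loop and weight by the priors:
  P(warning light | ¬low oil pressure) = 0.07·0.69 + 0.50803·0.31
        = 0.048300 + 0.157489 = 0.205789
Keeping only the overheating coolant loop-present terms gives 0.157489, so
  P(overheating coolant loop | warning light, ¬low oil pressure) = 0.157489 / 0.205789 ≈ 0.765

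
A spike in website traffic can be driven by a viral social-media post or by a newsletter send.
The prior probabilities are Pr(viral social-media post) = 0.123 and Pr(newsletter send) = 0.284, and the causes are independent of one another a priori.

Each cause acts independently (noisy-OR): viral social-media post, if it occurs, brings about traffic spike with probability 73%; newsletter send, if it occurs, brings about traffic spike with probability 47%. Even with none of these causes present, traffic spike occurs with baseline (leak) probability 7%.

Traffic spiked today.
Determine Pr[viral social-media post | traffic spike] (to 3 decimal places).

Under noisy-OR, P(traffic spike | causes) = 1 − (1−0.07)·∏(1−qᵢ) over the active causes.
P(traffic spike) = 0.07*0.877*0.716 + 0.5071*0.877*0.284 + 0.7489*0.123*0.716 + 0.866917*0.123*0.284 = 0.043955 + 0.126302 + 0.065954 + 0.030283 = 0.266494
The viral social-media post-present share is 0.065954 + 0.030283 = 0.096237.
Hence the posterior is 0.096237/0.266494 ≈ 0.361.

Pr[viral social-media post | traffic spike] ≈ 0.361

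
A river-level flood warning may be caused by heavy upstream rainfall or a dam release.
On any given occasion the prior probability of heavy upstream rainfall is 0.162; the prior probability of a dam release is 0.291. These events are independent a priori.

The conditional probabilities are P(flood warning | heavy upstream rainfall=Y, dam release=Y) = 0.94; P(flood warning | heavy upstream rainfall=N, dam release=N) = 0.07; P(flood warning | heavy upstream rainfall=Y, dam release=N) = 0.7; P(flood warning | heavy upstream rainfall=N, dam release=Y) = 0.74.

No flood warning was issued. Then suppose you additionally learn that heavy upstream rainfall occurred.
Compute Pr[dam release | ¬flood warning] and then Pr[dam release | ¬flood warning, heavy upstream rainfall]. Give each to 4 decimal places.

Pr[dam release | ¬flood warning] ≈ 0.1014; Pr[dam release | ¬flood warning, heavy upstream rainfall] ≈ 0.0759

Numerator (weight on configurations with dam release): 0.063403 + 0.002829 = 0.066232
Normalizer over all consistent configurations: 0.93×0.838×0.709 + 0.26×0.838×0.291 + 0.3×0.162×0.709 + 0.06×0.162×0.291 = 0.653241
Posterior = 0.066232 / 0.653241 ≈ 0.1014

Now also conditioning on heavy upstream rainfall=true:
P(¬flood warning | heavy upstream rainfall) = 0.3·0.709 + 0.06·0.291 = 0.212700 + 0.017460 = 0.230160
The dam release-present share is 0.06·0.291 = 0.017460.
So P(dam release | ¬flood warning, heavy upstream rainfall) = 0.017460/0.230160 ≈ 0.0759.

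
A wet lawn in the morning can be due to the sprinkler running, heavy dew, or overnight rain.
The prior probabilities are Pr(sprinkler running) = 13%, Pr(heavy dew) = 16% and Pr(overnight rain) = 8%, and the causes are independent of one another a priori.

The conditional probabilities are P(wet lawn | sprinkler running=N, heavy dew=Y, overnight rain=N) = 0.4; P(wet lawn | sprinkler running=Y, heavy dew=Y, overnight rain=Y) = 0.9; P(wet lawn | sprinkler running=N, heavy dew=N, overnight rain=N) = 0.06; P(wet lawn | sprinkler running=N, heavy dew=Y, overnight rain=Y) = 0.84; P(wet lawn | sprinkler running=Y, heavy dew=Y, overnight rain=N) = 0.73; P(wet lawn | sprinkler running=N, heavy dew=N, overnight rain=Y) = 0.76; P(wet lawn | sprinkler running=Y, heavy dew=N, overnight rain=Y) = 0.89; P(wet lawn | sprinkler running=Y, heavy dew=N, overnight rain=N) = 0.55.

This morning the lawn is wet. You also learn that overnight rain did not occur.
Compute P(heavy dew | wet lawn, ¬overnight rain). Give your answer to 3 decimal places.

P(wet lawn | ¬overnight rain) = 0.06·0.87·0.84 + 0.4·0.87·0.16 + 0.55·0.13·0.84 + 0.73·0.13·0.16 = 0.043848 + 0.055680 + 0.060060 + 0.015184 = 0.174772
The heavy dew-present share is 0.055680 + 0.015184 = 0.070864.
So P(heavy dew | wet lawn, ¬overnight rain) = 0.070864/0.174772 ≈ 0.405.

P(heavy dew | wet lawn, ¬overnight rain) ≈ 0.405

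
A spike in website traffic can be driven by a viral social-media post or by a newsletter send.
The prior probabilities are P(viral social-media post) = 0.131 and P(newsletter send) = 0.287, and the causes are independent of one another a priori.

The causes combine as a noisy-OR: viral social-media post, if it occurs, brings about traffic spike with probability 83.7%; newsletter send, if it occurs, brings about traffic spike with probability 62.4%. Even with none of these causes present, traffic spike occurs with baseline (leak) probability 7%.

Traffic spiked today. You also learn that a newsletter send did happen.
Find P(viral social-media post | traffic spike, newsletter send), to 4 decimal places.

Under noisy-OR, P(traffic spike | causes) = 1 − (1−0.07)·∏(1−qᵢ) over the active causes.
P(traffic spike | newsletter send) = 0.65032*0.869 + 0.943002*0.131 = 0.565128 + 0.123533 = 0.688661
The viral social-media post-present share is 0.943002*0.131 = 0.123533.
Hence the posterior is 0.123533/0.688661 ≈ 0.1794.

P(viral social-media post | traffic spike, newsletter send) ≈ 0.1794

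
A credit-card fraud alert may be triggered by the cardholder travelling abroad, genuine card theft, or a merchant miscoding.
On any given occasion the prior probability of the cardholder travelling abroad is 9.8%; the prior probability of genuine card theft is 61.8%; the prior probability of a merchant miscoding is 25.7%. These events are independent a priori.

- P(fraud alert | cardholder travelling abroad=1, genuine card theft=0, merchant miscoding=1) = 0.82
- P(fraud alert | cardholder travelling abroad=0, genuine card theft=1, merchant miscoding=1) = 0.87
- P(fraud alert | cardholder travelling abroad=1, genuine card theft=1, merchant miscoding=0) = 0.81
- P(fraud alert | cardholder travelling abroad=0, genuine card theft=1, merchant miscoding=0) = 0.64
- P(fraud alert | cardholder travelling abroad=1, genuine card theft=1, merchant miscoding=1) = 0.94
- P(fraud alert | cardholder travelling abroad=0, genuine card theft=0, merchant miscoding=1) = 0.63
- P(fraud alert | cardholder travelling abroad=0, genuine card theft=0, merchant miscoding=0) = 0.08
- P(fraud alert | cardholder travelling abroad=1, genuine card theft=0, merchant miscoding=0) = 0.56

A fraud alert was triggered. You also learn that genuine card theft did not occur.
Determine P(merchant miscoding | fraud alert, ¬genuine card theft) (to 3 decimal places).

P(merchant miscoding | fraud alert, ¬genuine card theft) ≈ 0.638

Enumerate the 4 (cardholder travelling abroad, merchant miscoding) configurations and weight by the priors:
  P(fraud alert | ¬genuine card theft) = 0.08*0.902*0.743 + 0.63*0.902*0.257 + 0.56*0.098*0.743 + 0.82*0.098*0.257
        = 0.053615 + 0.146043 + 0.040776 + 0.020653 = 0.261087
The terms with merchant miscoding present sum to 0.166696, so
  P(merchant miscoding | fraud alert, ¬genuine card theft) = 0.166696 / 0.261087 ≈ 0.638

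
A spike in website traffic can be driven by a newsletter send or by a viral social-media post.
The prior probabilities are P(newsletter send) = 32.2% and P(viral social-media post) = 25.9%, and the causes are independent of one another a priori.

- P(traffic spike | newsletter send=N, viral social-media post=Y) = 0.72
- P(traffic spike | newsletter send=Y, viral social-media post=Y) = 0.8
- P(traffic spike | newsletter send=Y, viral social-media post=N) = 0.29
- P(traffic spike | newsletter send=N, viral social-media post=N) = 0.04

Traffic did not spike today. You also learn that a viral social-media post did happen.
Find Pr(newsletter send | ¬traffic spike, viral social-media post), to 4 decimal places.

Sum P(¬traffic spike|·) weighted by the priors over both values of newsletter send:
  P(¬traffic spike | viral social-media post) = 0.28*0.678 + 0.2*0.322
        = 0.189840 + 0.064400 = 0.254240
The terms with newsletter send present sum to 0.064400, so
  P(newsletter send | ¬traffic spike, viral social-media post) = 0.064400 / 0.254240 ≈ 0.2533

Pr(newsletter send | ¬traffic spike, viral social-media post) ≈ 0.2533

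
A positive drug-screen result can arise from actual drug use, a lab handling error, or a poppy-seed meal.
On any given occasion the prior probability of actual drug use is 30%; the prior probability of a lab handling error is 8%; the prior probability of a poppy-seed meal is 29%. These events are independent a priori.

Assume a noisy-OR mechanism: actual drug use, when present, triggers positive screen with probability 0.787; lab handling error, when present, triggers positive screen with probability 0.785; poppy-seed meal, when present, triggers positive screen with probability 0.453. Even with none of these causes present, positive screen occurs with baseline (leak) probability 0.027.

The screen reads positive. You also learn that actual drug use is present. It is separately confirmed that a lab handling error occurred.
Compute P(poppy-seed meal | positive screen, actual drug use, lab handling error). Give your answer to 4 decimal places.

Under noisy-OR, P(positive screen | causes) = 1 − (1−0.027)·∏(1−qᵢ) over the active causes.
Sum P(positive screen|·) weighted by the priors over both values of poppy-seed meal:
  P(positive screen | actual drug use, lab handling error) = 0.955441×0.71 + 0.975626×0.29
        = 0.678363 + 0.282932 = 0.961295
Configurations with poppy-seed meal contribute 0.282932, so
  P(poppy-seed meal | positive screen, actual drug use, lab handling error) = 0.282932 / 0.961295 ≈ 0.2943

P(poppy-seed meal | positive screen, actual drug use, lab handling error) ≈ 0.2943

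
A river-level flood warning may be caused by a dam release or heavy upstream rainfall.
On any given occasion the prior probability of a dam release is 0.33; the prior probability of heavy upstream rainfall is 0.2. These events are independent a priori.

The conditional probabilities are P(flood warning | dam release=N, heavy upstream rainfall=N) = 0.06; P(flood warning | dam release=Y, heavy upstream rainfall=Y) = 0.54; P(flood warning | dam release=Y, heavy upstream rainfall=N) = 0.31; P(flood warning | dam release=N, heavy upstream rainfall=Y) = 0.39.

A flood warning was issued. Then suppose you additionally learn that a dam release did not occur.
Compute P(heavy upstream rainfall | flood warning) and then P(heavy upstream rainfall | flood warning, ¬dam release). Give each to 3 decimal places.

P(heavy upstream rainfall | flood warning) ≈ 0.435; P(heavy upstream rainfall | flood warning, ¬dam release) ≈ 0.619

Weight on heavy upstream rainfall=true, given the evidence: 0.052260 + 0.035640 = 0.087900
Denominator P(flood warning): 0.06·0.67·0.8 + 0.39·0.67·0.2 + 0.31·0.33·0.8 + 0.54·0.33·0.2 = 0.201900
Posterior = 0.087900 / 0.201900 ≈ 0.435

Now condition on the additional information:
For the numerator, keep only heavy upstream rainfall=true terms: 0.39×0.2 = 0.078000
Denominator P(flood warning | ¬dam release): 0.06×0.8 + 0.39×0.2 = 0.126000
P(heavy upstream rainfall | flood warning, ¬dam release) = 0.078000/0.126000 ≈ 0.619
With dam release excluded, heavy upstream rainfall must carry more of the explanatory weight for the flood warning.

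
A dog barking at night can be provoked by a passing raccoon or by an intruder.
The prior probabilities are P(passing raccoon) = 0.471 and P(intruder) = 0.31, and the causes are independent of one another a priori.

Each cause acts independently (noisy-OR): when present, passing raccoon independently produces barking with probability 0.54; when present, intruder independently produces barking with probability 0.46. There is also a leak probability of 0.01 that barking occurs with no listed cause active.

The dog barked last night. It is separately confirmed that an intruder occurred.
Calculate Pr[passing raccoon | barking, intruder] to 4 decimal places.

Under noisy-OR, P(barking | causes) = 1 − (1−0.01)·∏(1−qᵢ) over the active causes.
Weight on passing raccoon=true, given the evidence: 0.754084·0.471 = 0.355174
Normalizer over all consistent configurations: 0.4654·0.529 + 0.754084·0.471 = 0.601371
P(passing raccoon | barking, intruder) = 0.355174/0.601371 ≈ 0.5906

Pr[passing raccoon | barking, intruder] ≈ 0.5906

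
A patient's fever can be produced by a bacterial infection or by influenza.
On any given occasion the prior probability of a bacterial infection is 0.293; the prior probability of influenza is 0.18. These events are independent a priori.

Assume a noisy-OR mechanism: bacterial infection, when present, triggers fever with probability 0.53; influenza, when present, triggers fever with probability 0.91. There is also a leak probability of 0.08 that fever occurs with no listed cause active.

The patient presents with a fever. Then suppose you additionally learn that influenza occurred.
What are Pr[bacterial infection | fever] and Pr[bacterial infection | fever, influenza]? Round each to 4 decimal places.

Under noisy-OR, P(fever | causes) = 1 − (1−0.08)·∏(1−qᵢ) over the active causes.
P(fever) = 0.08·0.707·0.82 + 0.9172·0.707·0.18 + 0.5676·0.293·0.82 + 0.961084·0.293·0.18 = 0.046379 + 0.116723 + 0.136372 + 0.050688 = 0.350162
Restricting to configurations with bacterial infection present: 0.136372 + 0.050688 = 0.187060.
So P(bacterial infection | fever) = 0.187060/0.350162 ≈ 0.5342.

Now also conditioning on influenza=true:
P(fever | influenza) = 0.9172×0.707 + 0.961084×0.293 = 0.648460 + 0.281598 = 0.930058
The bacterial infection-present share is 0.961084×0.293 = 0.281598.
Hence the posterior is 0.281598/0.930058 ≈ 0.3028.

Pr[bacterial infection | fever] ≈ 0.5342; Pr[bacterial infection | fever, influenza] ≈ 0.3028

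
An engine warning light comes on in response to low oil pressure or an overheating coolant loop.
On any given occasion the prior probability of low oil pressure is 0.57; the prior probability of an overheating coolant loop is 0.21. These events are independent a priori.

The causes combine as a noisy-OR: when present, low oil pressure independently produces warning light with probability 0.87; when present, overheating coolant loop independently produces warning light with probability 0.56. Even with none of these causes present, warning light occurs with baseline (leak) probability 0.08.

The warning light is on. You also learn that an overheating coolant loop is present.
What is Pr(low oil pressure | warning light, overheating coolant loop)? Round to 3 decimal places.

Pr(low oil pressure | warning light, overheating coolant loop) ≈ 0.678

Under noisy-OR, P(warning light | causes) = 1 − (1−0.08)·∏(1−qᵢ) over the active causes.
Enumerate both values of low oil pressure and weight by the priors:
  P(warning light | overheating coolant loop) = 0.5952·0.43 + 0.947376·0.57
        = 0.255936 + 0.540004 = 0.795940
The terms with low oil pressure present sum to 0.540004, so
  P(low oil pressure | warning light, overheating coolant loop) = 0.540004 / 0.795940 ≈ 0.678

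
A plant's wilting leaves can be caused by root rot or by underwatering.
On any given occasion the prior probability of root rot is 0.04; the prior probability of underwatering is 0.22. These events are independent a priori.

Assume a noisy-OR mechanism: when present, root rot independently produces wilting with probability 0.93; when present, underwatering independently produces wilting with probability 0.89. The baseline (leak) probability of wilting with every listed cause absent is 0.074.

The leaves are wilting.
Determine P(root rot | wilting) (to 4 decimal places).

P(root rot | wilting) ≈ 0.1340

Under noisy-OR, P(wilting | causes) = 1 − (1−0.074)·∏(1−qᵢ) over the active causes.
Numerator (weight on configurations with root rot): 0.029178 + 0.008737 = 0.037915
The normalizing constant is 0.074·0.96·0.78 + 0.89814·0.96·0.22 + 0.93518·0.04·0.78 + 0.99287·0.04·0.22 = 0.283013
Posterior = 0.037915 / 0.283013 ≈ 0.1340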